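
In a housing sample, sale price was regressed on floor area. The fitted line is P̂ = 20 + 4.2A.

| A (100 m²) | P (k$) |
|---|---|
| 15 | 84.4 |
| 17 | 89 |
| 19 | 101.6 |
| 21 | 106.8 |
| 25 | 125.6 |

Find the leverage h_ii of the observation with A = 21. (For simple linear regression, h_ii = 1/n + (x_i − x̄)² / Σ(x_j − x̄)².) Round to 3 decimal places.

Ā = (15 + 17 + 19 + 21 + 25)/5 = 19.4
Σ(A − Ā)² = 19.36 + 5.76 + 0.16 + 2.56 + 31.36 = 59.2
h = 1/5 + (1.6)²/59.2 = 0.2 + 0.0432432 = 0.243

h = 0.243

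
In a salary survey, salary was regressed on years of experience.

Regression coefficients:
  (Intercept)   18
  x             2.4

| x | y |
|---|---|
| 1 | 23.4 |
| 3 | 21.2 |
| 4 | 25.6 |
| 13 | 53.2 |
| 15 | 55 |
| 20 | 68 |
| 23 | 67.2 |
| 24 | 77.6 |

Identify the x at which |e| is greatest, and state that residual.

x = 23, e = -6

x=1: ŷ = 18 + 2.4·1 = 20.4; e = 23.4 − 20.4 = 3
x=3: ŷ = 18 + 2.4·3 = 25.2; e = 21.2 − 25.2 = -4
x=4: ŷ = 18 + 2.4·4 = 27.6; e = 25.6 − 27.6 = -2
x=13: ŷ = 18 + 2.4·13 = 49.2; e = 53.2 − 49.2 = 4
x=15: ŷ = 18 + 2.4·15 = 54; e = 55 − 54 = 1
x=20: ŷ = 18 + 2.4·20 = 66; e = 68 − 66 = 2
x=23: ŷ = 18 + 2.4·23 = 73.2; e = 67.2 − 73.2 = -6
x=24: ŷ = 18 + 2.4·24 = 75.6; e = 77.6 − 75.6 = 2
Largest |e| is 6 at x = 23, residual -6.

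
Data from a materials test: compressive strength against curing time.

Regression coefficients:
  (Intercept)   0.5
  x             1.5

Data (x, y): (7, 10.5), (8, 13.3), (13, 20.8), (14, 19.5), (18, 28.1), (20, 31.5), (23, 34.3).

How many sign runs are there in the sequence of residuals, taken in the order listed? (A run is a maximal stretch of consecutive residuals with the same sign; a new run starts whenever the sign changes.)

x=7: ŷ = 0.5 + 1.5·7 = 11; e = 10.5 − 11 = -0.5
x=8: ŷ = 0.5 + 1.5·8 = 12.5; e = 13.3 − 12.5 = 0.8
x=13: ŷ = 0.5 + 1.5·13 = 20; e = 20.8 − 20 = 0.8
x=14: ŷ = 0.5 + 1.5·14 = 21.5; e = 19.5 − 21.5 = -2
x=18: ŷ = 0.5 + 1.5·18 = 27.5; e = 28.1 − 27.5 = 0.6
x=20: ŷ = 0.5 + 1.5·20 = 30.5; e = 31.5 − 30.5 = 1
x=23: ŷ = 0.5 + 1.5·23 = 35; e = 34.3 − 35 = -0.7
Signs: − + + − + + −
Runs: −×1, +×2, −×1, +×2, −×1 → 5

5 runs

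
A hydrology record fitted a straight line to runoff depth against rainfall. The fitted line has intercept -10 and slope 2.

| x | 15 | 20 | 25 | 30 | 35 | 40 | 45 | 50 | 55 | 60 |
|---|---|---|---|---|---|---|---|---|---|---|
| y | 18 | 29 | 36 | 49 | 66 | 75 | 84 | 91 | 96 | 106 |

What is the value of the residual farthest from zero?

x=15: ŷ = -10 + 2·15 = 20; r = 18 − 20 = -2
x=20: ŷ = -10 + 2·20 = 30; r = 29 − 30 = -1
x=25: ŷ = -10 + 2·25 = 40; r = 36 − 40 = -4
x=30: ŷ = -10 + 2·30 = 50; r = 49 − 50 = -1
x=35: ŷ = -10 + 2·35 = 60; r = 66 − 60 = 6
x=40: ŷ = -10 + 2·40 = 70; r = 75 − 70 = 5
x=45: ŷ = -10 + 2·45 = 80; r = 84 − 80 = 4
x=50: ŷ = -10 + 2·50 = 90; r = 91 − 90 = 1
x=55: ŷ = -10 + 2·55 = 100; r = 96 − 100 = -4
x=60: ŷ = -10 + 2·60 = 110; r = 106 − 110 = -4
Largest |r| is 6 at x = 35, residual 6.

r = 6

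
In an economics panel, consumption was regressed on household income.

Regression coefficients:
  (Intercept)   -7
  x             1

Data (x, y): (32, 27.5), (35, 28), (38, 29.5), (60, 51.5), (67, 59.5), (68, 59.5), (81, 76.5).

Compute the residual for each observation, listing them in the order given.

2.5, 0, -1.5, -1.5, -0.5, -1.5, 2.5

x=32: ŷ = -7 + 32 = 25; r = 27.5 − 25 = 2.5
x=35: ŷ = -7 + 35 = 28; r = 28 − 28 = 0
x=38: ŷ = -7 + 38 = 31; r = 29.5 − 31 = -1.5
x=60: ŷ = -7 + 60 = 53; r = 51.5 − 53 = -1.5
x=67: ŷ = -7 + 67 = 60; r = 59.5 − 60 = -0.5
x=68: ŷ = -7 + 68 = 61; r = 59.5 − 61 = -1.5
x=81: ŷ = -7 + 81 = 74; r = 76.5 − 74 = 2.5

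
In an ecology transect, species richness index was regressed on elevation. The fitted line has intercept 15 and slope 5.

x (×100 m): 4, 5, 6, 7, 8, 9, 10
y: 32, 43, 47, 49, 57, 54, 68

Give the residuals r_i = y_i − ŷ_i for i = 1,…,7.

-3, 3, 2, -1, 2, -6, 3

x=4: ŷ = 15 + 5·4 = 35; r = 32 − 35 = -3
x=5: ŷ = 15 + 5·5 = 40; r = 43 − 40 = 3
x=6: ŷ = 15 + 5·6 = 45; r = 47 − 45 = 2
x=7: ŷ = 15 + 5·7 = 50; r = 49 − 50 = -1
x=8: ŷ = 15 + 5·8 = 55; r = 57 − 55 = 2
x=9: ŷ = 15 + 5·9 = 60; r = 54 − 60 = -6
x=10: ŷ = 15 + 5·10 = 65; r = 68 − 65 = 3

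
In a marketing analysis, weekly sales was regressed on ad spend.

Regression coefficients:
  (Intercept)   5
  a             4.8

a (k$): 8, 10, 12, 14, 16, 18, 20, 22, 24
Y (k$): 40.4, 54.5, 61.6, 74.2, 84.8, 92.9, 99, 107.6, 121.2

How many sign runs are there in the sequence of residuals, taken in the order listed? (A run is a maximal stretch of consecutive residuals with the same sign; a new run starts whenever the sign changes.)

6 runs

a=8: ŷ = 5 + 4.8·8 = 43.4; e = 40.4 − 43.4 = -3
a=10: ŷ = 5 + 4.8·10 = 53; e = 54.5 − 53 = 1.5
a=12: ŷ = 5 + 4.8·12 = 62.6; e = 61.6 − 62.6 = -1
a=14: ŷ = 5 + 4.8·14 = 72.2; e = 74.2 − 72.2 = 2
a=16: ŷ = 5 + 4.8·16 = 81.8; e = 84.8 − 81.8 = 3
a=18: ŷ = 5 + 4.8·18 = 91.4; e = 92.9 − 91.4 = 1.5
a=20: ŷ = 5 + 4.8·20 = 101; e = 99 − 101 = -2
a=22: ŷ = 5 + 4.8·22 = 110.6; e = 107.6 − 110.6 = -3
a=24: ŷ = 5 + 4.8·24 = 120.2; e = 121.2 − 120.2 = 1
Signs: − + − + + + − − +
Runs: −×1, +×1, −×1, +×3, −×2, +×1 → 6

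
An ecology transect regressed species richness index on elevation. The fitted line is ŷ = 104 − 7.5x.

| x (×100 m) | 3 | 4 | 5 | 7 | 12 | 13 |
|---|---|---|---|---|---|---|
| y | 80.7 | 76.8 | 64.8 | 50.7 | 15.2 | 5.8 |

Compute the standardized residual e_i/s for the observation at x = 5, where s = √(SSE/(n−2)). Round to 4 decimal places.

-0.9106

x=3: ŷ = 104 − 7.5·3 = 81.5; e = 80.7 − 81.5 = -0.8
x=4: ŷ = 104 − 7.5·4 = 74; e = 76.8 − 74 = 2.8
x=5: ŷ = 104 − 7.5·5 = 66.5; e = 64.8 − 66.5 = -1.7
x=7: ŷ = 104 − 7.5·7 = 51.5; e = 50.7 − 51.5 = -0.8
x=12: ŷ = 104 − 7.5·12 = 14; e = 15.2 − 14 = 1.2
x=13: ŷ = 104 − 7.5·13 = 6.5; e = 5.8 − 6.5 = -0.7
SSE = 0.64 + 7.84 + 2.89 + 0.64 + 1.44 + 0.49 = 13.94
s = √(13.94/4) = 1.86682
e/s = -1.7 / 1.86682 = -0.9106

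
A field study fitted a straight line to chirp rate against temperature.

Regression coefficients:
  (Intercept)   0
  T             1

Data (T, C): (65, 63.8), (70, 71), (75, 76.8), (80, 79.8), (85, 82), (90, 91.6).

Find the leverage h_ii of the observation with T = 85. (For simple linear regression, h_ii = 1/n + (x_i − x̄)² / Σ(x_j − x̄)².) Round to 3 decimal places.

h = 0.295

T̄ = (65 + 70 + 75 + 80 + 85 + 90)/6 = 77.5
Σ(T − T̄)² = 156.25 + 56.25 + 6.25 + 6.25 + 56.25 + 156.25 = 437.5
h = 1/6 + (7.5)²/437.5 = 0.166667 + 0.128571 = 0.295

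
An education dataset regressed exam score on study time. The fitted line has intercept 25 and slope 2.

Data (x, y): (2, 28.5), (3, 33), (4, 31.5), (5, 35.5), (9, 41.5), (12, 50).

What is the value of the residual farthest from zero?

x=2: ŷ = 25 + 2·2 = 29; e = 28.5 − 29 = -0.5
x=3: ŷ = 25 + 2·3 = 31; e = 33 − 31 = 2
x=4: ŷ = 25 + 2·4 = 33; e = 31.5 − 33 = -1.5
x=5: ŷ = 25 + 2·5 = 35; e = 35.5 − 35 = 0.5
x=9: ŷ = 25 + 2·9 = 43; e = 41.5 − 43 = -1.5
x=12: ŷ = 25 + 2·12 = 49; e = 50 − 49 = 1
Largest |e| is 2 at x = 3, residual 2.

e = 2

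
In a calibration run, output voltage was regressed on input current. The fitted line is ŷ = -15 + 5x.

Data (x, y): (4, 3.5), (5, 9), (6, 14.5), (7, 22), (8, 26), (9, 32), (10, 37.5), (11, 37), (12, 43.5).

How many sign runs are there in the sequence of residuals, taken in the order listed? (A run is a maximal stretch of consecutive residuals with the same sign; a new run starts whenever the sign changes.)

x=4: ŷ = -15 + 5·4 = 5; r = 3.5 − 5 = -1.5
x=5: ŷ = -15 + 5·5 = 10; r = 9 − 10 = -1
x=6: ŷ = -15 + 5·6 = 15; r = 14.5 − 15 = -0.5
x=7: ŷ = -15 + 5·7 = 20; r = 22 − 20 = 2
x=8: ŷ = -15 + 5·8 = 25; r = 26 − 25 = 1
x=9: ŷ = -15 + 5·9 = 30; r = 32 − 30 = 2
x=10: ŷ = -15 + 5·10 = 35; r = 37.5 − 35 = 2.5
x=11: ŷ = -15 + 5·11 = 40; r = 37 − 40 = -3
x=12: ŷ = -15 + 5·12 = 45; r = 43.5 − 45 = -1.5
Signs: − − − + + + + − −
Runs: −×3, +×4, −×2 → 3

3 runs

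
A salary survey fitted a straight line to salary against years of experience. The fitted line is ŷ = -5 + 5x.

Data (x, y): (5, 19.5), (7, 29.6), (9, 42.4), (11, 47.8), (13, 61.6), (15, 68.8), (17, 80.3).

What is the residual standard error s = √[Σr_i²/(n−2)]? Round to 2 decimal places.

x=5: ŷ = -5 + 5·5 = 20; r = 19.5 − 20 = -0.5
x=7: ŷ = -5 + 5·7 = 30; r = 29.6 − 30 = -0.4
x=9: ŷ = -5 + 5·9 = 40; r = 42.4 − 40 = 2.4
x=11: ŷ = -5 + 5·11 = 50; r = 47.8 − 50 = -2.2
x=13: ŷ = -5 + 5·13 = 60; r = 61.6 − 60 = 1.6
x=15: ŷ = -5 + 5·15 = 70; r = 68.8 − 70 = -1.2
x=17: ŷ = -5 + 5·17 = 80; r = 80.3 − 80 = 0.3
SSE = 0.25 + 0.16 + 5.76 + 4.84 + 2.56 + 1.44 + 0.09 = 15.1
s = √(15.1/5) = √3.02 ≈ 1.74

s = 1.74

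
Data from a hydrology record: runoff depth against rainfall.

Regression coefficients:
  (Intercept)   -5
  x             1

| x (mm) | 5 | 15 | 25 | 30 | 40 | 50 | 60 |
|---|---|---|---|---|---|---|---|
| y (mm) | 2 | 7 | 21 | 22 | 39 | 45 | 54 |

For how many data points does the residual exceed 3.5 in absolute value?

x=5: ŷ = -5 + 5 = 0; e = 2 − 0 = 2
x=15: ŷ = -5 + 15 = 10; e = 7 − 10 = -3
x=25: ŷ = -5 + 25 = 20; e = 21 − 20 = 1
x=30: ŷ = -5 + 30 = 25; e = 22 − 25 = -3
x=40: ŷ = -5 + 40 = 35; e = 39 − 35 = 4
x=50: ŷ = -5 + 50 = 45; e = 45 − 45 = 0
x=60: ŷ = -5 + 60 = 55; e = 54 − 55 = -1
|e| > 3.5: x=40 (|e|=4) → 1

1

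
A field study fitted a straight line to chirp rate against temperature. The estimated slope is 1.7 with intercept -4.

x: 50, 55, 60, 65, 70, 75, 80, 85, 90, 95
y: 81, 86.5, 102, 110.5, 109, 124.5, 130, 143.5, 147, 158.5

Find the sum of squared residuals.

x=50: ŷ = -4 + 1.7·50 = 81; e = 81 − 81 = 0
x=55: ŷ = -4 + 1.7·55 = 89.5; e = 86.5 − 89.5 = -3
x=60: ŷ = -4 + 1.7·60 = 98; e = 102 − 98 = 4
x=65: ŷ = -4 + 1.7·65 = 106.5; e = 110.5 − 106.5 = 4
x=70: ŷ = -4 + 1.7·70 = 115; e = 109 − 115 = -6
x=75: ŷ = -4 + 1.7·75 = 123.5; e = 124.5 − 123.5 = 1
x=80: ŷ = -4 + 1.7·80 = 132; e = 130 − 132 = -2
x=85: ŷ = -4 + 1.7·85 = 140.5; e = 143.5 − 140.5 = 3
x=90: ŷ = -4 + 1.7·90 = 149; e = 147 − 149 = -2
x=95: ŷ = -4 + 1.7·95 = 157.5; e = 158.5 − 157.5 = 1
SSE = 0 + 9 + 16 + 16 + 36 + 1 + 4 + 9 + 4 + 1 = 96

SSE = 96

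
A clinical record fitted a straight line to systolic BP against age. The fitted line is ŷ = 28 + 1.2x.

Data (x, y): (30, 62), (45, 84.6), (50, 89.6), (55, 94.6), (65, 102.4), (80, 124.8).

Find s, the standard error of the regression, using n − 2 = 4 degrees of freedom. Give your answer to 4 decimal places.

s = 2.6115

x=30: ŷ = 28 + 1.2·30 = 64; r = 62 − 64 = -2
x=45: ŷ = 28 + 1.2·45 = 82; r = 84.6 − 82 = 2.6
x=50: ŷ = 28 + 1.2·50 = 88; r = 89.6 − 88 = 1.6
x=55: ŷ = 28 + 1.2·55 = 94; r = 94.6 − 94 = 0.6
x=65: ŷ = 28 + 1.2·65 = 106; r = 102.4 − 106 = -3.6
x=80: ŷ = 28 + 1.2·80 = 124; r = 124.8 − 124 = 0.8
SSE = 4 + 6.76 + 2.56 + 0.36 + 12.96 + 0.64 = 27.28
s = √(27.28/4) = √6.82 ≈ 2.6115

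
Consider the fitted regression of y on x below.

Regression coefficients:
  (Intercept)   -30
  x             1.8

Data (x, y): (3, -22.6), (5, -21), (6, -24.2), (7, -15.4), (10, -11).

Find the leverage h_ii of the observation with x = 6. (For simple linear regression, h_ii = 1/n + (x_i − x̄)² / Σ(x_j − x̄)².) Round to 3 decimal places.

x̄ = (3 + 5 + 6 + 7 + 10)/5 = 6.2
Σ(x − x̄)² = 10.24 + 1.44 + 0.04 + 0.64 + 14.44 = 26.8
h = 1/5 + (-0.2)²/26.8 = 0.2 + 0.00149254 = 0.201

h = 0.201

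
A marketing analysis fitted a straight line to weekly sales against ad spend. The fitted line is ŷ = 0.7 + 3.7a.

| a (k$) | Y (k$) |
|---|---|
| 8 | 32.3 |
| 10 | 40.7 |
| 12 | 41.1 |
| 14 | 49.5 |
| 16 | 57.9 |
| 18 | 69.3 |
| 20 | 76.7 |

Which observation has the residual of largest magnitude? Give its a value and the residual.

a=8: ŷ = 0.7 + 3.7·8 = 30.3; e = 32.3 − 30.3 = 2
a=10: ŷ = 0.7 + 3.7·10 = 37.7; e = 40.7 − 37.7 = 3
a=12: ŷ = 0.7 + 3.7·12 = 45.1; e = 41.1 − 45.1 = -4
a=14: ŷ = 0.7 + 3.7·14 = 52.5; e = 49.5 − 52.5 = -3
a=16: ŷ = 0.7 + 3.7·16 = 59.9; e = 57.9 − 59.9 = -2
a=18: ŷ = 0.7 + 3.7·18 = 67.3; e = 69.3 − 67.3 = 2
a=20: ŷ = 0.7 + 3.7·20 = 74.7; e = 76.7 − 74.7 = 2
Largest |e| is 4 at a = 12, residual -4.

a = 12, e = -4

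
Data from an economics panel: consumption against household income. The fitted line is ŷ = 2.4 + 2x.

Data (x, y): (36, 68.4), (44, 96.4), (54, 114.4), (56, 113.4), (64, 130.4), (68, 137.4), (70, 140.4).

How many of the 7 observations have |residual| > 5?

x=36: ŷ = 2.4 + 2·36 = 74.4; e = 68.4 − 74.4 = -6
x=44: ŷ = 2.4 + 2·44 = 90.4; e = 96.4 − 90.4 = 6
x=54: ŷ = 2.4 + 2·54 = 110.4; e = 114.4 − 110.4 = 4
x=56: ŷ = 2.4 + 2·56 = 114.4; e = 113.4 − 114.4 = -1
x=64: ŷ = 2.4 + 2·64 = 130.4; e = 130.4 − 130.4 = 0
x=68: ŷ = 2.4 + 2·68 = 138.4; e = 137.4 − 138.4 = -1
x=70: ŷ = 2.4 + 2·70 = 142.4; e = 140.4 − 142.4 = -2
|e| > 5: x=36 (|e|=6), x=44 (|e|=6) → 2

2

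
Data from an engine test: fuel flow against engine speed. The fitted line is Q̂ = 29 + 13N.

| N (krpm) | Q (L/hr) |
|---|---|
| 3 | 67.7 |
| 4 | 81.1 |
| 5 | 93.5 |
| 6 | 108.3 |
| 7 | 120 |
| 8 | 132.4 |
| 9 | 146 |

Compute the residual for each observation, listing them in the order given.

-0.3, 0.1, -0.5, 1.3, 0, -0.6, 0

N=3: Q̂ = 29 + 13·3 = 68; r = 67.7 − 68 = -0.3
N=4: Q̂ = 29 + 13·4 = 81; r = 81.1 − 81 = 0.1
N=5: Q̂ = 29 + 13·5 = 94; r = 93.5 − 94 = -0.5
N=6: Q̂ = 29 + 13·6 = 107; r = 108.3 − 107 = 1.3
N=7: Q̂ = 29 + 13·7 = 120; r = 120 − 120 = 0
N=8: Q̂ = 29 + 13·8 = 133; r = 132.4 − 133 = -0.6
N=9: Q̂ = 29 + 13·9 = 146; r = 146 − 146 = 0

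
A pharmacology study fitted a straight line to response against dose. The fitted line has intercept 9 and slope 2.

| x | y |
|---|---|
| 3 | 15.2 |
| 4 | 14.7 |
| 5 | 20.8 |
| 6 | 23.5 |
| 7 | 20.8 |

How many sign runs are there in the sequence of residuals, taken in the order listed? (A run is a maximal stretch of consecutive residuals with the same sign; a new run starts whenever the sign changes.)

4 runs

x=3: ŷ = 9 + 2·3 = 15; r = 15.2 − 15 = 0.2
x=4: ŷ = 9 + 2·4 = 17; r = 14.7 − 17 = -2.3
x=5: ŷ = 9 + 2·5 = 19; r = 20.8 − 19 = 1.8
x=6: ŷ = 9 + 2·6 = 21; r = 23.5 − 21 = 2.5
x=7: ŷ = 9 + 2·7 = 23; r = 20.8 − 23 = -2.2
Signs: + − + + −
Runs: +×1, −×1, +×2, −×1 → 4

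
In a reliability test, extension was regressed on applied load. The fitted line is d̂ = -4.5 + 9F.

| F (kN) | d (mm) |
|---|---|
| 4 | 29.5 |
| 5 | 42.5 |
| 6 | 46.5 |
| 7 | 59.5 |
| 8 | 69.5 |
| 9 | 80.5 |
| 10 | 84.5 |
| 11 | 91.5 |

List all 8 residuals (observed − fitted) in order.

F=4: d̂ = -4.5 + 9·4 = 31.5; r = 29.5 − 31.5 = -2
F=5: d̂ = -4.5 + 9·5 = 40.5; r = 42.5 − 40.5 = 2
F=6: d̂ = -4.5 + 9·6 = 49.5; r = 46.5 − 49.5 = -3
F=7: d̂ = -4.5 + 9·7 = 58.5; r = 59.5 − 58.5 = 1
F=8: d̂ = -4.5 + 9·8 = 67.5; r = 69.5 − 67.5 = 2
F=9: d̂ = -4.5 + 9·9 = 76.5; r = 80.5 − 76.5 = 4
F=10: d̂ = -4.5 + 9·10 = 85.5; r = 84.5 − 85.5 = -1
F=11: d̂ = -4.5 + 9·11 = 94.5; r = 91.5 − 94.5 = -3

-2, 2, -3, 1, 2, 4, -1, -3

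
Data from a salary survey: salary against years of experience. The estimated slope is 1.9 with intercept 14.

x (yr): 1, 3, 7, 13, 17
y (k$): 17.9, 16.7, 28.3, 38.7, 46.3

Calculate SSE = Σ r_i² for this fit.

SSE = 14

x=1: ŷ = 14 + 1.9·1 = 15.9; r = 17.9 − 15.9 = 2
x=3: ŷ = 14 + 1.9·3 = 19.7; r = 16.7 − 19.7 = -3
x=7: ŷ = 14 + 1.9·7 = 27.3; r = 28.3 − 27.3 = 1
x=13: ŷ = 14 + 1.9·13 = 38.7; r = 38.7 − 38.7 = 0
x=17: ŷ = 14 + 1.9·17 = 46.3; r = 46.3 − 46.3 = 0
SSE = 4 + 9 + 1 + 0 + 0 = 14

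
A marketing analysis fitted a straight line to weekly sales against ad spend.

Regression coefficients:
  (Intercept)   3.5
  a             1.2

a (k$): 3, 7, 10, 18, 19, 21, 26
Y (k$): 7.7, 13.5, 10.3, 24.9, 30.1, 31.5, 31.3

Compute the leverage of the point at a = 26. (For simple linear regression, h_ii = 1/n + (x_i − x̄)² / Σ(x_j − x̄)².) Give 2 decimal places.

h = 0.44

ā = (3 + 7 + 10 + 18 + 19 + 21 + 26)/7 = 14.8571
Σ(a − ā)² = 140.592 + 61.7347 + 23.5918 + 9.87755 + 17.1633 + 37.7347 + 124.163 = 414.857
h = 1/7 + (11.1429)²/414.857 = 0.142857 + 0.299292 = 0.44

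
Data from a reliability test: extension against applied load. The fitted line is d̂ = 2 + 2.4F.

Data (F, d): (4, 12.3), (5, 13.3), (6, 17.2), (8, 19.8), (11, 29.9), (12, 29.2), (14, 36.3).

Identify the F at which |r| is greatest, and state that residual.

F=4: d̂ = 2 + 2.4·4 = 11.6; r = 12.3 − 11.6 = 0.7
F=5: d̂ = 2 + 2.4·5 = 14; r = 13.3 − 14 = -0.7
F=6: d̂ = 2 + 2.4·6 = 16.4; r = 17.2 − 16.4 = 0.8
F=8: d̂ = 2 + 2.4·8 = 21.2; r = 19.8 − 21.2 = -1.4
F=11: d̂ = 2 + 2.4·11 = 28.4; r = 29.9 − 28.4 = 1.5
F=12: d̂ = 2 + 2.4·12 = 30.8; r = 29.2 − 30.8 = -1.6
F=14: d̂ = 2 + 2.4·14 = 35.6; r = 36.3 − 35.6 = 0.7
Largest |r| is 1.6 at F = 12, residual -1.6.

F = 12, r = -1.6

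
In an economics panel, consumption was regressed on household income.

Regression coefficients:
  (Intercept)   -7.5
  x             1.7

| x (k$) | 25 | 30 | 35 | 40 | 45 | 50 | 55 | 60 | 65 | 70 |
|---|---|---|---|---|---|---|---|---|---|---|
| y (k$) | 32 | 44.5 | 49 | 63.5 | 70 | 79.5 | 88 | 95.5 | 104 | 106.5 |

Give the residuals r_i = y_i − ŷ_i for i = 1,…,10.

-3, 1, -3, 3, 1, 2, 2, 1, 1, -5

x=25: ŷ = -7.5 + 1.7·25 = 35; r = 32 − 35 = -3
x=30: ŷ = -7.5 + 1.7·30 = 43.5; r = 44.5 − 43.5 = 1
x=35: ŷ = -7.5 + 1.7·35 = 52; r = 49 − 52 = -3
x=40: ŷ = -7.5 + 1.7·40 = 60.5; r = 63.5 − 60.5 = 3
x=45: ŷ = -7.5 + 1.7·45 = 69; r = 70 − 69 = 1
x=50: ŷ = -7.5 + 1.7·50 = 77.5; r = 79.5 − 77.5 = 2
x=55: ŷ = -7.5 + 1.7·55 = 86; r = 88 − 86 = 2
x=60: ŷ = -7.5 + 1.7·60 = 94.5; r = 95.5 − 94.5 = 1
x=65: ŷ = -7.5 + 1.7·65 = 103; r = 104 − 103 = 1
x=70: ŷ = -7.5 + 1.7·70 = 111.5; r = 106.5 − 111.5 = -5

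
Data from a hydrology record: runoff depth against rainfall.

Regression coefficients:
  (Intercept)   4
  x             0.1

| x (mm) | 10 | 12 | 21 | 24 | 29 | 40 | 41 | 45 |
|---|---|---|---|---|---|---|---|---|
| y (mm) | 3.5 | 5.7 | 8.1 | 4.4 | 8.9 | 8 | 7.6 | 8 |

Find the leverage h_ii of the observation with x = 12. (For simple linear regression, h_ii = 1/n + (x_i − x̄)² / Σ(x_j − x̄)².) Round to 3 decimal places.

h = 0.324

x̄ = (10 + 12 + 21 + 24 + 29 + 40 + 41 + 45)/8 = 27.75
Σ(x − x̄)² = 315.062 + 248.062 + 45.5625 + 14.0625 + 1.5625 + 150.062 + 175.562 + 297.562 = 1247.5
h = 1/8 + (-15.75)²/1247.5 = 0.125 + 0.198848 = 0.324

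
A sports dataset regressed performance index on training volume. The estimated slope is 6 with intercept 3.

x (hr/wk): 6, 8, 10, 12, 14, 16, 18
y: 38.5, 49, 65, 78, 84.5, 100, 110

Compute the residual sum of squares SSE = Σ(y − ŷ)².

x=6: ŷ = 3 + 6·6 = 39; e = 38.5 − 39 = -0.5
x=8: ŷ = 3 + 6·8 = 51; e = 49 − 51 = -2
x=10: ŷ = 3 + 6·10 = 63; e = 65 − 63 = 2
x=12: ŷ = 3 + 6·12 = 75; e = 78 − 75 = 3
x=14: ŷ = 3 + 6·14 = 87; e = 84.5 − 87 = -2.5
x=16: ŷ = 3 + 6·16 = 99; e = 100 − 99 = 1
x=18: ŷ = 3 + 6·18 = 111; e = 110 − 111 = -1
SSE = 0.25 + 4 + 4 + 9 + 6.25 + 1 + 1 = 25.5

SSE = 25.5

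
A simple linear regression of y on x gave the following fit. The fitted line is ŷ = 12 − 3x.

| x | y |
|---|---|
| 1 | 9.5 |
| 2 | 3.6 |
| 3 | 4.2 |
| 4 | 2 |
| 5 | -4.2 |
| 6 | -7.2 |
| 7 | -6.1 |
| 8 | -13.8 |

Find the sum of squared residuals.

SSE = 25.98

x=1: ŷ = 12 − 3·1 = 9; e = 9.5 − 9 = 0.5
x=2: ŷ = 12 − 3·2 = 6; e = 3.6 − 6 = -2.4
x=3: ŷ = 12 − 3·3 = 3; e = 4.2 − 3 = 1.2
x=4: ŷ = 12 − 3·4 = 0; e = 2 − 0 = 2
x=5: ŷ = 12 − 3·5 = -3; e = -4.2 − (-3) = -1.2
x=6: ŷ = 12 − 3·6 = -6; e = -7.2 − (-6) = -1.2
x=7: ŷ = 12 − 3·7 = -9; e = -6.1 − (-9) = 2.9
x=8: ŷ = 12 − 3·8 = -12; e = -13.8 − (-12) = -1.8
SSE = 0.25 + 5.76 + 1.44 + 4 + 1.44 + 1.44 + 8.41 + 3.24 = 25.98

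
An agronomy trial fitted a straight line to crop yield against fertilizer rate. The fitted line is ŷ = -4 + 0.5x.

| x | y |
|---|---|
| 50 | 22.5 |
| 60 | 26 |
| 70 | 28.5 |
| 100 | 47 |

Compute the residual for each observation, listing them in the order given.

1.5, 0, -2.5, 1

x=50: ŷ = -4 + 0.5·50 = 21; r = 22.5 − 21 = 1.5
x=60: ŷ = -4 + 0.5·60 = 26; r = 26 − 26 = 0
x=70: ŷ = -4 + 0.5·70 = 31; r = 28.5 − 31 = -2.5
x=100: ŷ = -4 + 0.5·100 = 46; r = 47 − 46 = 1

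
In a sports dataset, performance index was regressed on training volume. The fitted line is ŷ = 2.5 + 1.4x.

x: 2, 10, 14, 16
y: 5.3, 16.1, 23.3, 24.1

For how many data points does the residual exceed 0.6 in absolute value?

x=2: ŷ = 2.5 + 1.4·2 = 5.3; r = 5.3 − 5.3 = 0
x=10: ŷ = 2.5 + 1.4·10 = 16.5; r = 16.1 − 16.5 = -0.4
x=14: ŷ = 2.5 + 1.4·14 = 22.1; r = 23.3 − 22.1 = 1.2
x=16: ŷ = 2.5 + 1.4·16 = 24.9; r = 24.1 − 24.9 = -0.8
|r| > 0.6: x=14 (|r|=1.2), x=16 (|r|=0.8) → 2

2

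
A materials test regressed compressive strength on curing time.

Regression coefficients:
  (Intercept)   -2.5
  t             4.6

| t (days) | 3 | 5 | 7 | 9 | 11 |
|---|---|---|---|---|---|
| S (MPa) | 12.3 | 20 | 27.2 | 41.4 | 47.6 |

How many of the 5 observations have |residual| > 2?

t=3: ŷ = -2.5 + 4.6·3 = 11.3; r = 12.3 − 11.3 = 1
t=5: ŷ = -2.5 + 4.6·5 = 20.5; r = 20 − 20.5 = -0.5
t=7: ŷ = -2.5 + 4.6·7 = 29.7; r = 27.2 − 29.7 = -2.5
t=9: ŷ = -2.5 + 4.6·9 = 38.9; r = 41.4 − 38.9 = 2.5
t=11: ŷ = -2.5 + 4.6·11 = 48.1; r = 47.6 − 48.1 = -0.5
|r| > 2: t=7 (|r|=2.5), t=9 (|r|=2.5) → 2

2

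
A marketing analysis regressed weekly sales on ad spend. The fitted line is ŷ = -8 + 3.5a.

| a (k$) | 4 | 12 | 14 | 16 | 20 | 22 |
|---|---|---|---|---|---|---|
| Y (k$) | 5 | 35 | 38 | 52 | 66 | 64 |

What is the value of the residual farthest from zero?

e = -5

a=4: ŷ = -8 + 3.5·4 = 6; e = 5 − 6 = -1
a=12: ŷ = -8 + 3.5·12 = 34; e = 35 − 34 = 1
a=14: ŷ = -8 + 3.5·14 = 41; e = 38 − 41 = -3
a=16: ŷ = -8 + 3.5·16 = 48; e = 52 − 48 = 4
a=20: ŷ = -8 + 3.5·20 = 62; e = 66 − 62 = 4
a=22: ŷ = -8 + 3.5·22 = 69; e = 64 − 69 = -5
Largest |e| is 5 at a = 22, residual -5.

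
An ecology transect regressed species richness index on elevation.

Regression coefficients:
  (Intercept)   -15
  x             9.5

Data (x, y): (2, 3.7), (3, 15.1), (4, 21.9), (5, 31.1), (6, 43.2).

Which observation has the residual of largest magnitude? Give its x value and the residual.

x = 3, r = 1.6

x=2: ŷ = -15 + 9.5·2 = 4; r = 3.7 − 4 = -0.3
x=3: ŷ = -15 + 9.5·3 = 13.5; r = 15.1 − 13.5 = 1.6
x=4: ŷ = -15 + 9.5·4 = 23; r = 21.9 − 23 = -1.1
x=5: ŷ = -15 + 9.5·5 = 32.5; r = 31.1 − 32.5 = -1.4
x=6: ŷ = -15 + 9.5·6 = 42; r = 43.2 − 42 = 1.2
Largest |r| is 1.6 at x = 3, residual 1.6.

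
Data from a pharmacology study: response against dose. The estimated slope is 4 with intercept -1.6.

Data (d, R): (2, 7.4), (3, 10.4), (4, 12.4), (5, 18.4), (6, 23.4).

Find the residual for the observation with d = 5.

R̂ = -1.6 + 4·5 = 18.4
e = 18.4 − 18.4 = 0

e = 0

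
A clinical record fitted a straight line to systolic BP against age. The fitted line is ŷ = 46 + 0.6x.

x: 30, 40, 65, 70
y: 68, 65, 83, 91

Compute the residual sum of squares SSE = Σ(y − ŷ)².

x=30: ŷ = 46 + 0.6·30 = 64; e = 68 − 64 = 4
x=40: ŷ = 46 + 0.6·40 = 70; e = 65 − 70 = -5
x=65: ŷ = 46 + 0.6·65 = 85; e = 83 − 85 = -2
x=70: ŷ = 46 + 0.6·70 = 88; e = 91 − 88 = 3
SSE = 16 + 25 + 4 + 9 = 54

SSE = 54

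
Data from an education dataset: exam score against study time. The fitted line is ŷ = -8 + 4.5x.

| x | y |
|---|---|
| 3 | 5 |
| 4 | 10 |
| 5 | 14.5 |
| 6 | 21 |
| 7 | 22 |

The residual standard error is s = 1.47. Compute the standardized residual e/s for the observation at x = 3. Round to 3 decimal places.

ŷ = -8 + 4.5·3 = 5.5
e = 5 − 5.5 = -0.5
e/s = -0.5 / 1.47 = -0.340

-0.340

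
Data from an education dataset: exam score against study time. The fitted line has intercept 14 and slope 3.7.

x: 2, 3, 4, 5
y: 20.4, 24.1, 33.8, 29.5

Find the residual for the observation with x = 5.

e = -3

ŷ = 14 + 3.7·5 = 32.5
e = 29.5 − 32.5 = -3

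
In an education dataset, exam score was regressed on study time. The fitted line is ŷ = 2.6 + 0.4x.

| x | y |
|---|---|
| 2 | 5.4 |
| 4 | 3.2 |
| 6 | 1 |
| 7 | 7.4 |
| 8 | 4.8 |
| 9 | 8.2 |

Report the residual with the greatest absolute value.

r = -4

x=2: ŷ = 2.6 + 0.4·2 = 3.4; r = 5.4 − 3.4 = 2
x=4: ŷ = 2.6 + 0.4·4 = 4.2; r = 3.2 − 4.2 = -1
x=6: ŷ = 2.6 + 0.4·6 = 5; r = 1 − 5 = -4
x=7: ŷ = 2.6 + 0.4·7 = 5.4; r = 7.4 − 5.4 = 2
x=8: ŷ = 2.6 + 0.4·8 = 5.8; r = 4.8 − 5.8 = -1
x=9: ŷ = 2.6 + 0.4·9 = 6.2; r = 8.2 − 6.2 = 2
Largest |r| is 4 at x = 6, residual -4.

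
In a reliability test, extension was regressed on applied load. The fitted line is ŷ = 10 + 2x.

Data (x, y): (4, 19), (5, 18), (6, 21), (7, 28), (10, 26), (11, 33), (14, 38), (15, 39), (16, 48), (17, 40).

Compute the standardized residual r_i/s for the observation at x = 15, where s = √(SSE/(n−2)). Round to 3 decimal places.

-0.295

x=4: ŷ = 10 + 2·4 = 18; r = 19 − 18 = 1
x=5: ŷ = 10 + 2·5 = 20; r = 18 − 20 = -2
x=6: ŷ = 10 + 2·6 = 22; r = 21 − 22 = -1
x=7: ŷ = 10 + 2·7 = 24; r = 28 − 24 = 4
x=10: ŷ = 10 + 2·10 = 30; r = 26 − 30 = -4
x=11: ŷ = 10 + 2·11 = 32; r = 33 − 32 = 1
x=14: ŷ = 10 + 2·14 = 38; r = 38 − 38 = 0
x=15: ŷ = 10 + 2·15 = 40; r = 39 − 40 = -1
x=16: ŷ = 10 + 2·16 = 42; r = 48 − 42 = 6
x=17: ŷ = 10 + 2·17 = 44; r = 40 − 44 = -4
SSE = 1 + 4 + 1 + 16 + 16 + 1 + 0 + 1 + 36 + 16 = 92
s = √(92/8) = 3.39116
r/s = -1 / 3.39116 = -0.295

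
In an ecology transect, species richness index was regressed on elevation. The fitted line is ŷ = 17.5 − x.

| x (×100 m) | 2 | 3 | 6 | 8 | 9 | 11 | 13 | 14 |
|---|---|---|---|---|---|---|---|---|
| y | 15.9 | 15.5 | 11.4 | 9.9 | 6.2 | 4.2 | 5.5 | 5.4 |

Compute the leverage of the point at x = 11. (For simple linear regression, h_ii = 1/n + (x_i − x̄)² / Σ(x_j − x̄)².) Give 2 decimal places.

x̄ = (2 + 3 + 6 + 8 + 9 + 11 + 13 + 14)/8 = 8.25
Σ(x − x̄)² = 39.0625 + 27.5625 + 5.0625 + 0.0625 + 0.5625 + 7.5625 + 22.5625 + 33.0625 = 135.5
h = 1/8 + (2.75)²/135.5 = 0.125 + 0.0558118 = 0.18

h = 0.18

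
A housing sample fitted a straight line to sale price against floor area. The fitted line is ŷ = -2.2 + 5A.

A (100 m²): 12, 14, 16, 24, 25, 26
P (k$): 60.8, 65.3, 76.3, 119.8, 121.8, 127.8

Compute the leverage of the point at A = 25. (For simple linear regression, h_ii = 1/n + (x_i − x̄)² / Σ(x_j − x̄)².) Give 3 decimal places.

Ā = (12 + 14 + 16 + 24 + 25 + 26)/6 = 19.5
Σ(A − Ā)² = 56.25 + 30.25 + 12.25 + 20.25 + 30.25 + 42.25 = 191.5
h = 1/6 + (5.5)²/191.5 = 0.166667 + 0.157963 = 0.325

h = 0.325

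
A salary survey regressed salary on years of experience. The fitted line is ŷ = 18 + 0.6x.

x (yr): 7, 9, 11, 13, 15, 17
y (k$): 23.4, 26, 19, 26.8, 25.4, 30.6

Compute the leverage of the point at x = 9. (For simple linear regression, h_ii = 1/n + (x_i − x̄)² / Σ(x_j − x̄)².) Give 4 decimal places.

h = 0.2952

x̄ = (7 + 9 + 11 + 13 + 15 + 17)/6 = 12
Σ(x − x̄)² = 25 + 9 + 1 + 1 + 9 + 25 = 70
h = 1/6 + (-3)²/70 = 0.166667 + 0.128571 = 0.2952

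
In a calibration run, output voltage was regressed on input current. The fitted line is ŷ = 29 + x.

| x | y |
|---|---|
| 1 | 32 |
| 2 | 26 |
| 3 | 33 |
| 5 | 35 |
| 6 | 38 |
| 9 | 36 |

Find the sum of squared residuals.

x=1: ŷ = 29 + 1 = 30; r = 32 − 30 = 2
x=2: ŷ = 29 + 2 = 31; r = 26 − 31 = -5
x=3: ŷ = 29 + 3 = 32; r = 33 − 32 = 1
x=5: ŷ = 29 + 5 = 34; r = 35 − 34 = 1
x=6: ŷ = 29 + 6 = 35; r = 38 − 35 = 3
x=9: ŷ = 29 + 9 = 38; r = 36 − 38 = -2
SSE = 4 + 25 + 1 + 1 + 9 + 4 = 44

SSE = 44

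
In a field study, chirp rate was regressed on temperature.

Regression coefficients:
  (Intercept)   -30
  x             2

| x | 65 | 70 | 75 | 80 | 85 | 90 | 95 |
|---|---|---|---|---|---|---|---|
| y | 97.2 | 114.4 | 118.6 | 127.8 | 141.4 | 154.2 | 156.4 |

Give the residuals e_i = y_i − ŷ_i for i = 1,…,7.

-2.8, 4.4, -1.4, -2.2, 1.4, 4.2, -3.6

x=65: ŷ = -30 + 2·65 = 100; e = 97.2 − 100 = -2.8
x=70: ŷ = -30 + 2·70 = 110; e = 114.4 − 110 = 4.4
x=75: ŷ = -30 + 2·75 = 120; e = 118.6 − 120 = -1.4
x=80: ŷ = -30 + 2·80 = 130; e = 127.8 − 130 = -2.2
x=85: ŷ = -30 + 2·85 = 140; e = 141.4 − 140 = 1.4
x=90: ŷ = -30 + 2·90 = 150; e = 154.2 − 150 = 4.2
x=95: ŷ = -30 + 2·95 = 160; e = 156.4 − 160 = -3.6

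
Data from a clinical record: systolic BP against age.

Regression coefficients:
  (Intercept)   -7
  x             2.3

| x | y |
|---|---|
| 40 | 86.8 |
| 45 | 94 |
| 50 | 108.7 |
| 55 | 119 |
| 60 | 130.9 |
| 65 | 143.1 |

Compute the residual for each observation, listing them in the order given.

x=40: ŷ = -7 + 2.3·40 = 85; e = 86.8 − 85 = 1.8
x=45: ŷ = -7 + 2.3·45 = 96.5; e = 94 − 96.5 = -2.5
x=50: ŷ = -7 + 2.3·50 = 108; e = 108.7 − 108 = 0.7
x=55: ŷ = -7 + 2.3·55 = 119.5; e = 119 − 119.5 = -0.5
x=60: ŷ = -7 + 2.3·60 = 131; e = 130.9 − 131 = -0.1
x=65: ŷ = -7 + 2.3·65 = 142.5; e = 143.1 − 142.5 = 0.6

1.8, -2.5, 0.7, -0.5, -0.1, 0.6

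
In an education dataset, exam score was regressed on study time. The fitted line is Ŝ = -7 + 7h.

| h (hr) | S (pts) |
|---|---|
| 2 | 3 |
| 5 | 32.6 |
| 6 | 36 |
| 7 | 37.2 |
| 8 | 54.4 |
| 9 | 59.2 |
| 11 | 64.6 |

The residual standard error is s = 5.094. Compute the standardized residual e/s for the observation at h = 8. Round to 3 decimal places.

Ŝ = -7 + 7·8 = 49
e = 54.4 − 49 = 5.4
e/s = 5.4 / 5.094 = 1.060

1.060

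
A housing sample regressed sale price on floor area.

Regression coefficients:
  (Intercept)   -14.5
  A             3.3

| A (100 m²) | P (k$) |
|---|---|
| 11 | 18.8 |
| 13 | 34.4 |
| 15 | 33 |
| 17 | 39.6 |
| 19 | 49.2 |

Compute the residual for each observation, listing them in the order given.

-3, 6, -2, -2, 1

A=11: P̂ = -14.5 + 3.3·11 = 21.8; r = 18.8 − 21.8 = -3
A=13: P̂ = -14.5 + 3.3·13 = 28.4; r = 34.4 − 28.4 = 6
A=15: P̂ = -14.5 + 3.3·15 = 35; r = 33 − 35 = -2
A=17: P̂ = -14.5 + 3.3·17 = 41.6; r = 39.6 − 41.6 = -2
A=19: P̂ = -14.5 + 3.3·19 = 48.2; r = 49.2 − 48.2 = 1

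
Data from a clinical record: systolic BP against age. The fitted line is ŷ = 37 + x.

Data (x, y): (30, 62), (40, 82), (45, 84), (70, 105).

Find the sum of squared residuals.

x=30: ŷ = 37 + 30 = 67; e = 62 − 67 = -5
x=40: ŷ = 37 + 40 = 77; e = 82 − 77 = 5
x=45: ŷ = 37 + 45 = 82; e = 84 − 82 = 2
x=70: ŷ = 37 + 70 = 107; e = 105 − 107 = -2
SSE = 25 + 25 + 4 + 4 = 58

SSE = 58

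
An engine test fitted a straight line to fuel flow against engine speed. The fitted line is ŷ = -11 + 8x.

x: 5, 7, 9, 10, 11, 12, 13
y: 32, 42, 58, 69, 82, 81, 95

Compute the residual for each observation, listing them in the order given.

x=5: ŷ = -11 + 8·5 = 29; r = 32 − 29 = 3
x=7: ŷ = -11 + 8·7 = 45; r = 42 − 45 = -3
x=9: ŷ = -11 + 8·9 = 61; r = 58 − 61 = -3
x=10: ŷ = -11 + 8·10 = 69; r = 69 − 69 = 0
x=11: ŷ = -11 + 8·11 = 77; r = 82 − 77 = 5
x=12: ŷ = -11 + 8·12 = 85; r = 81 − 85 = -4
x=13: ŷ = -11 + 8·13 = 93; r = 95 − 93 = 2

3, -3, -3, 0, 5, -4, 2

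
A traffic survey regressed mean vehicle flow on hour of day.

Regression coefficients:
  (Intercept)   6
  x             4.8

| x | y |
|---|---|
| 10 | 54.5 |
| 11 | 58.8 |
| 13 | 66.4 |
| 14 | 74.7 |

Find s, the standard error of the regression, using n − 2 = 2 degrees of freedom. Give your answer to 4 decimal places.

x=10: ŷ = 6 + 4.8·10 = 54; r = 54.5 − 54 = 0.5
x=11: ŷ = 6 + 4.8·11 = 58.8; r = 58.8 − 58.8 = 0
x=13: ŷ = 6 + 4.8·13 = 68.4; r = 66.4 − 68.4 = -2
x=14: ŷ = 6 + 4.8·14 = 73.2; r = 74.7 − 73.2 = 1.5
SSE = 0.25 + 0 + 4 + 2.25 = 6.5
s = √(6.5/2) = √3.25 ≈ 1.8028

s = 1.8028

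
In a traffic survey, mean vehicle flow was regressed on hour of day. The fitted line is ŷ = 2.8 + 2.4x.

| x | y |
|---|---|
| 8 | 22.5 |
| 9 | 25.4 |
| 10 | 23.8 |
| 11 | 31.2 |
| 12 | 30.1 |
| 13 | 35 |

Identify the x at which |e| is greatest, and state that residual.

x = 10, e = -3

x=8: ŷ = 2.8 + 2.4·8 = 22; e = 22.5 − 22 = 0.5
x=9: ŷ = 2.8 + 2.4·9 = 24.4; e = 25.4 − 24.4 = 1
x=10: ŷ = 2.8 + 2.4·10 = 26.8; e = 23.8 − 26.8 = -3
x=11: ŷ = 2.8 + 2.4·11 = 29.2; e = 31.2 − 29.2 = 2
x=12: ŷ = 2.8 + 2.4·12 = 31.6; e = 30.1 − 31.6 = -1.5
x=13: ŷ = 2.8 + 2.4·13 = 34; e = 35 − 34 = 1
Largest |e| is 3 at x = 10, residual -3.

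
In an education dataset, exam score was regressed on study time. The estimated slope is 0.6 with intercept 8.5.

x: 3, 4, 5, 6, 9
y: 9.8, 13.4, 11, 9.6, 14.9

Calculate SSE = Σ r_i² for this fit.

SSE = 14

x=3: ŷ = 8.5 + 0.6·3 = 10.3; r = 9.8 − 10.3 = -0.5
x=4: ŷ = 8.5 + 0.6·4 = 10.9; r = 13.4 − 10.9 = 2.5
x=5: ŷ = 8.5 + 0.6·5 = 11.5; r = 11 − 11.5 = -0.5
x=6: ŷ = 8.5 + 0.6·6 = 12.1; r = 9.6 − 12.1 = -2.5
x=9: ŷ = 8.5 + 0.6·9 = 13.9; r = 14.9 − 13.9 = 1
SSE = 0.25 + 6.25 + 0.25 + 6.25 + 1 = 14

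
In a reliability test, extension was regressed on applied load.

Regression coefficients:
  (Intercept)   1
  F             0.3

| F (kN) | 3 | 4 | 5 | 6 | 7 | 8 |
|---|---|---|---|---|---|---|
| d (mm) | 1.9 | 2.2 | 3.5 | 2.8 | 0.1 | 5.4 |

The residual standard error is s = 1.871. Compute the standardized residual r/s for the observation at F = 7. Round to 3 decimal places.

-1.603

d̂ = 1 + 0.3·7 = 3.1
r = 0.1 − 3.1 = -3
r/s = -3 / 1.871 = -1.603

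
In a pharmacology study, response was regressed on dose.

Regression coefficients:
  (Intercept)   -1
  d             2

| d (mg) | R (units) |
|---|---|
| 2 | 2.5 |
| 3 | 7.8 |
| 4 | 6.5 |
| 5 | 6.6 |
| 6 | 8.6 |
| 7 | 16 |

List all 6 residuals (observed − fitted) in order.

-0.5, 2.8, -0.5, -2.4, -2.4, 3

d=2: ŷ = -1 + 2·2 = 3; e = 2.5 − 3 = -0.5
d=3: ŷ = -1 + 2·3 = 5; e = 7.8 − 5 = 2.8
d=4: ŷ = -1 + 2·4 = 7; e = 6.5 − 7 = -0.5
d=5: ŷ = -1 + 2·5 = 9; e = 6.6 − 9 = -2.4
d=6: ŷ = -1 + 2·6 = 11; e = 8.6 − 11 = -2.4
d=7: ŷ = -1 + 2·7 = 13; e = 16 − 13 = 3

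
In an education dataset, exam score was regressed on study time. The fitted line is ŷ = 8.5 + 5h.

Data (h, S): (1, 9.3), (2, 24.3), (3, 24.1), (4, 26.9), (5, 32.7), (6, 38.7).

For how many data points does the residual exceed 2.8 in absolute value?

h=1: ŷ = 8.5 + 5·1 = 13.5; e = 9.3 − 13.5 = -4.2
h=2: ŷ = 8.5 + 5·2 = 18.5; e = 24.3 − 18.5 = 5.8
h=3: ŷ = 8.5 + 5·3 = 23.5; e = 24.1 − 23.5 = 0.6
h=4: ŷ = 8.5 + 5·4 = 28.5; e = 26.9 − 28.5 = -1.6
h=5: ŷ = 8.5 + 5·5 = 33.5; e = 32.7 − 33.5 = -0.8
h=6: ŷ = 8.5 + 5·6 = 38.5; e = 38.7 − 38.5 = 0.2
|e| > 2.8: h=1 (|e|=4.2), h=2 (|e|=5.8) → 2

2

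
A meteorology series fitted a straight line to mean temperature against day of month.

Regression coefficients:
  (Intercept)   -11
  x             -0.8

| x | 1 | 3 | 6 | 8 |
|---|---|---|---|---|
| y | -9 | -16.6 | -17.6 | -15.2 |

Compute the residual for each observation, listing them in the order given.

2.8, -3.2, -1.8, 2.2

x=1: ŷ = -11 − 0.8·1 = -11.8; e = -9 − (-11.8) = 2.8
x=3: ŷ = -11 − 0.8·3 = -13.4; e = -16.6 − (-13.4) = -3.2
x=6: ŷ = -11 − 0.8·6 = -15.8; e = -17.6 − (-15.8) = -1.8
x=8: ŷ = -11 − 0.8·8 = -17.4; e = -15.2 − (-17.4) = 2.2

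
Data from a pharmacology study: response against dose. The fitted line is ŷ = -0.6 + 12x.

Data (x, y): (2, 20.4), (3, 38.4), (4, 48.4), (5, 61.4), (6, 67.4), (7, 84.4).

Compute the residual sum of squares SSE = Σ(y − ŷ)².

SSE = 40

x=2: ŷ = -0.6 + 12·2 = 23.4; r = 20.4 − 23.4 = -3
x=3: ŷ = -0.6 + 12·3 = 35.4; r = 38.4 − 35.4 = 3
x=4: ŷ = -0.6 + 12·4 = 47.4; r = 48.4 − 47.4 = 1
x=5: ŷ = -0.6 + 12·5 = 59.4; r = 61.4 − 59.4 = 2
x=6: ŷ = -0.6 + 12·6 = 71.4; r = 67.4 − 71.4 = -4
x=7: ŷ = -0.6 + 12·7 = 83.4; r = 84.4 − 83.4 = 1
SSE = 9 + 9 + 1 + 4 + 16 + 1 = 40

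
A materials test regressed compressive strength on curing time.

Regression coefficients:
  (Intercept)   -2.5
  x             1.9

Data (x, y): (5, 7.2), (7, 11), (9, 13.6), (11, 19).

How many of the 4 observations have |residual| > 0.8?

x=5: ŷ = -2.5 + 1.9·5 = 7; e = 7.2 − 7 = 0.2
x=7: ŷ = -2.5 + 1.9·7 = 10.8; e = 11 − 10.8 = 0.2
x=9: ŷ = -2.5 + 1.9·9 = 14.6; e = 13.6 − 14.6 = -1
x=11: ŷ = -2.5 + 1.9·11 = 18.4; e = 19 − 18.4 = 0.6
|e| > 0.8: x=9 (|e|=1) → 1

1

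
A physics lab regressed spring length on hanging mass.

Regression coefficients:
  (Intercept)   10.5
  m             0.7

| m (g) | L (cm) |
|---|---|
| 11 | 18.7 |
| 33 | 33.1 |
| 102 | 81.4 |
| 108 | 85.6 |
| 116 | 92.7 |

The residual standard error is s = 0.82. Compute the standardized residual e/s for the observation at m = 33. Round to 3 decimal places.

-0.610

L̂ = 10.5 + 0.7·33 = 33.6
e = 33.1 − 33.6 = -0.5
e/s = -0.5 / 0.82 = -0.610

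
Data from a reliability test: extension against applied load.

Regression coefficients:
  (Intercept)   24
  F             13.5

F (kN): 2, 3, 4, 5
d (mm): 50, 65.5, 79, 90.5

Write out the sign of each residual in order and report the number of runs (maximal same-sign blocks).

3 runs

F=2: d̂ = 24 + 13.5·2 = 51; r = 50 − 51 = -1
F=3: d̂ = 24 + 13.5·3 = 64.5; r = 65.5 − 64.5 = 1
F=4: d̂ = 24 + 13.5·4 = 78; r = 79 − 78 = 1
F=5: d̂ = 24 + 13.5·5 = 91.5; r = 90.5 − 91.5 = -1
Signs: − + + −
Runs: −×1, +×2, −×1 → 3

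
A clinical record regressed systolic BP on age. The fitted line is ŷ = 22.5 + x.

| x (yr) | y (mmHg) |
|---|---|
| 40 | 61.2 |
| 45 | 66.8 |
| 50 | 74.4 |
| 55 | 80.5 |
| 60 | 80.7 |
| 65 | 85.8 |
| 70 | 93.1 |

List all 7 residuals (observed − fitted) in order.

-1.3, -0.7, 1.9, 3, -1.8, -1.7, 0.6

x=40: ŷ = 22.5 + 40 = 62.5; e = 61.2 − 62.5 = -1.3
x=45: ŷ = 22.5 + 45 = 67.5; e = 66.8 − 67.5 = -0.7
x=50: ŷ = 22.5 + 50 = 72.5; e = 74.4 − 72.5 = 1.9
x=55: ŷ = 22.5 + 55 = 77.5; e = 80.5 − 77.5 = 3
x=60: ŷ = 22.5 + 60 = 82.5; e = 80.7 − 82.5 = -1.8
x=65: ŷ = 22.5 + 65 = 87.5; e = 85.8 − 87.5 = -1.7
x=70: ŷ = 22.5 + 70 = 92.5; e = 93.1 − 92.5 = 0.6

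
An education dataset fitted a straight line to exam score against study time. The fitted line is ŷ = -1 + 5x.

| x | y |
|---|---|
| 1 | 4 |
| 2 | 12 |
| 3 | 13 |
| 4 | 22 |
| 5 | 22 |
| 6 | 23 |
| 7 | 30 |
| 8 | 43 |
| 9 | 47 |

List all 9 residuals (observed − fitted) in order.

0, 3, -1, 3, -2, -6, -4, 4, 3

x=1: ŷ = -1 + 5·1 = 4; r = 4 − 4 = 0
x=2: ŷ = -1 + 5·2 = 9; r = 12 − 9 = 3
x=3: ŷ = -1 + 5·3 = 14; r = 13 − 14 = -1
x=4: ŷ = -1 + 5·4 = 19; r = 22 − 19 = 3
x=5: ŷ = -1 + 5·5 = 24; r = 22 − 24 = -2
x=6: ŷ = -1 + 5·6 = 29; r = 23 − 29 = -6
x=7: ŷ = -1 + 5·7 = 34; r = 30 − 34 = -4
x=8: ŷ = -1 + 5·8 = 39; r = 43 − 39 = 4
x=9: ŷ = -1 + 5·9 = 44; r = 47 − 44 = 3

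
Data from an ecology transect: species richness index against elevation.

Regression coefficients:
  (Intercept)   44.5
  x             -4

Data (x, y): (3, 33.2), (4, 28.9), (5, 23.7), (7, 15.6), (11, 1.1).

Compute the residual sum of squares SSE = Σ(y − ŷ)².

x=3: ŷ = 44.5 − 4·3 = 32.5; r = 33.2 − 32.5 = 0.7
x=4: ŷ = 44.5 − 4·4 = 28.5; r = 28.9 − 28.5 = 0.4
x=5: ŷ = 44.5 − 4·5 = 24.5; r = 23.7 − 24.5 = -0.8
x=7: ŷ = 44.5 − 4·7 = 16.5; r = 15.6 − 16.5 = -0.9
x=11: ŷ = 44.5 − 4·11 = 0.5; r = 1.1 − 0.5 = 0.6
SSE = 0.49 + 0.16 + 0.64 + 0.81 + 0.36 = 2.46

SSE = 2.46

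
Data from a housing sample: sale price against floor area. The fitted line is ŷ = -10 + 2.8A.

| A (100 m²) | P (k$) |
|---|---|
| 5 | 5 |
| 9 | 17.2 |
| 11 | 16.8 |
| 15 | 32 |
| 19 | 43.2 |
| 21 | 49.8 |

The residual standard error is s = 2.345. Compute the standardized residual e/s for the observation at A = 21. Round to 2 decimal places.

0.43

ŷ = -10 + 2.8·21 = 48.8
e = 49.8 − 48.8 = 1
e/s = 1 / 2.345 = 0.43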